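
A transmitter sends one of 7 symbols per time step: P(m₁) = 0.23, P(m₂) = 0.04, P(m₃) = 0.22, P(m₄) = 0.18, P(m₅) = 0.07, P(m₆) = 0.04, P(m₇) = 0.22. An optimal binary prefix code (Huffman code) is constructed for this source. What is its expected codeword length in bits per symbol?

2.56 bits/symbol

Repeatedly combine the two least-probable nodes; the expected code length is the sum of the merged weights.
merge 1/25 + 1/25 → 2/25
merge 7/100 + 2/25 → 3/20
merge 3/20 + 9/50 → 33/100
merge 11/50 + 11/50 → 11/25
merge 23/100 + 33/100 → 14/25
merge 11/25 + 14/25 → 1
L = 2/25 + 3/20 + 33/100 + 11/25 + 14/25 + 1 = 64/25 = 2.56 bits/symbol.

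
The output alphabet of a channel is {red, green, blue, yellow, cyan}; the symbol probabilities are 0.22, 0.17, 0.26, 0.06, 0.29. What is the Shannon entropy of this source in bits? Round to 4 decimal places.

2.1819 bits

H = −Σ pᵢ log₂ pᵢ.
−0.22·log₂(0.22) = 0.4806
−0.17·log₂(0.17) = 0.4346
−0.26·log₂(0.26) = 0.5053
−0.06·log₂(0.06) = 0.2435
−0.29·log₂(0.29) = 0.5179
Sum ≈ 2.1819 → 2.1819 bits.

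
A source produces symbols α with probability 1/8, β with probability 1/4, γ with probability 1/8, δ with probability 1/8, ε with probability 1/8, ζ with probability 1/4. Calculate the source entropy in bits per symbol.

2.5 bits

Each probability is a power of 1/2, so log₂(1/p) is an integer.
H = Σ p·log₂(1/p) = 1/8·3 + 1/4·2 + 1/8·3 + 1/8·3 + 1/8·3 + 1/4·2 = 2.5 bits.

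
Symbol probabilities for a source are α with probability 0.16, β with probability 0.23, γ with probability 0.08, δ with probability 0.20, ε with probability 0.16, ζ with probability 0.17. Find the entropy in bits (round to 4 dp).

H = −Σ pᵢ log₂ pᵢ.
−0.16·log₂(0.16) = 0.4230
−0.23·log₂(0.23) = 0.4877
−0.08·log₂(0.08) = 0.2915
−0.20·log₂(0.20) = 0.4644
−0.16·log₂(0.16) = 0.4230
−0.17·log₂(0.17) = 0.4346
Sum ≈ 2.5242 → 2.5242 bits.

2.5242 bits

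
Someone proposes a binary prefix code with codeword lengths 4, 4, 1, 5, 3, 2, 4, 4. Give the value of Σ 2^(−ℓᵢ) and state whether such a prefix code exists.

With common denominator 2^5 = 32: Σ 2^(−ℓᵢ) = 2/32 + 2/32 + 16/32 + 1/32 + 4/32 + 8/32 + 2/32 + 2/32 = 37/32 = 1.15625.
Kraft's inequality requires Σ ≤ 1; here Σ = 1.15625 > 1, so no such prefix code exists.

1.15625; no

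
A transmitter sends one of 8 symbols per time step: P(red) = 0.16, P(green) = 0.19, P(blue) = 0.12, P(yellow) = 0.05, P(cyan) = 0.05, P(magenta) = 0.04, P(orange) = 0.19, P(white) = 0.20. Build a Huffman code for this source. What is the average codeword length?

2.84 bits/symbol

Repeatedly combine the two least-probable nodes; the expected code length is the sum of the merged weights.
merge 1/25 + 1/20 → 9/100
merge 1/20 + 9/100 → 7/50
merge 3/25 + 7/50 → 13/50
merge 4/25 + 19/100 → 7/20
merge 19/100 + 1/5 → 39/100
merge 13/50 + 7/20 → 61/100
merge 39/100 + 61/100 → 1
L = 9/100 + 7/50 + 13/50 + 7/20 + 39/100 + 61/100 + 1 = 71/25 = 2.84 bits/symbol.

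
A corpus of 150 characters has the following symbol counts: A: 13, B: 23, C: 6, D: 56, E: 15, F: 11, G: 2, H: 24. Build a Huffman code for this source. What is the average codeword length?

Probabilities are the counts divided by 150.
Repeatedly combine the two least-probable nodes; the expected code length is the sum of the merged weights.
merge 1/75 + 1/25 → 4/75
merge 4/75 + 11/150 → 19/150
merge 13/150 + 1/10 → 14/75
merge 19/150 + 23/150 → 7/25
merge 4/25 + 14/75 → 26/75
merge 7/25 + 26/75 → 47/75
merge 28/75 + 47/75 → 1
L = 4/75 + 19/150 + 14/75 + 7/25 + 26/75 + 47/75 + 1 = 131/50 = 2.62 bits/symbol.

2.62 bits/symbol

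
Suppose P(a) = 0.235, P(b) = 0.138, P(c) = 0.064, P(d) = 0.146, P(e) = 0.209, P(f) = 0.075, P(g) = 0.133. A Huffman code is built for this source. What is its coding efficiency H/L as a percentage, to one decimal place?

Entropy H = −Σ p log₂ p ≈ 2.6838 bits.
Huffman merges: 8/125+3/40→139/1000; 133/1000+69/500→271/1000; 139/1000+73/500→57/200; 209/1000+47/200→111/250; 271/1000+57/200→139/250; 111/250+139/250→1. L = 539/200 ≈ 2.6950.
Efficiency = H/L = 2.6838/2.6950 = 99.6%.

99.6%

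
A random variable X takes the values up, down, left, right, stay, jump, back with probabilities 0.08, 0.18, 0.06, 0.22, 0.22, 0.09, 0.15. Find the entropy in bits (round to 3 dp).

H = −Σ pᵢ log₂ pᵢ.
−0.08·log₂(0.08) = 0.2915
−0.18·log₂(0.18) = 0.4453
−0.06·log₂(0.06) = 0.2435
−0.22·log₂(0.22) = 0.4806
−0.22·log₂(0.22) = 0.4806
−0.09·log₂(0.09) = 0.3127
−0.15·log₂(0.15) = 0.4105
Sum ≈ 2.6647 → 2.665 bits.

2.665 bits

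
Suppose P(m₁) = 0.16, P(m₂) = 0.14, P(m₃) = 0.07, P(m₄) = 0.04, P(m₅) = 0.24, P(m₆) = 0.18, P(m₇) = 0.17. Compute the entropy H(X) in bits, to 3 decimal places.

2.648 bits

H = −Σ pᵢ log₂ pᵢ.
−0.16·log₂(0.16) = 0.4230
−0.14·log₂(0.14) = 0.3971
−0.07·log₂(0.07) = 0.2686
−0.04·log₂(0.04) = 0.1858
−0.24·log₂(0.24) = 0.4941
−0.18·log₂(0.18) = 0.4453
−0.17·log₂(0.17) = 0.4346
Sum ≈ 2.6485 → 2.648 bits.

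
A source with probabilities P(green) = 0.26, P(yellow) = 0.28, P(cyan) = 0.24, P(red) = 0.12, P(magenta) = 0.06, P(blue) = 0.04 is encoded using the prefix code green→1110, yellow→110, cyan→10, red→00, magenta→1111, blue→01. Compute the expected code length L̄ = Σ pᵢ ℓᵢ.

2.92 bits/symbol

L̄ = Σ pᵢ·ℓᵢ = 0.26·4 + 0.28·3 + 0.24·2 + 0.12·2 + 0.06·4 + 0.04·2 = 2.92 bits/symbol.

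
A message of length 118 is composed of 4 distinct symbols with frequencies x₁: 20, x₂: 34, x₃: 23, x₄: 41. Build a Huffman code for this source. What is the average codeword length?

Probabilities are the counts divided by 118.
Repeatedly combine the two least-probable nodes; the expected code length is the sum of the merged weights.
merge 10/59 + 23/118 → 43/118
merge 17/59 + 41/118 → 75/118
merge 43/118 + 75/118 → 1
L = 43/118 + 75/118 + 1 = 2 bits/symbol.

2 bits/symbol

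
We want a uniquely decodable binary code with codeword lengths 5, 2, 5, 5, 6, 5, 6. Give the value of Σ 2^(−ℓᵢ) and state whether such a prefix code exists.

0.40625; yes

With common denominator 2^6 = 64: Σ 2^(−ℓᵢ) = 2/64 + 16/64 + 2/64 + 2/64 + 1/64 + 2/64 + 1/64 = 26/64 = 0.40625.
Kraft's inequality requires Σ ≤ 1; here Σ = 0.40625 ≤ 1, so such a prefix code exists.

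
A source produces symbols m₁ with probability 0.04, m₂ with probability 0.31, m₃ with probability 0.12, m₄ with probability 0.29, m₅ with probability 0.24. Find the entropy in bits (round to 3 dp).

H = −Σ pᵢ log₂ pᵢ.
−0.04·log₂(0.04) = 0.1858
−0.31·log₂(0.31) = 0.5238
−0.12·log₂(0.12) = 0.3671
−0.29·log₂(0.29) = 0.5179
−0.24·log₂(0.24) = 0.4941
Sum ≈ 2.0887 → 2.089 bits.

2.089 bits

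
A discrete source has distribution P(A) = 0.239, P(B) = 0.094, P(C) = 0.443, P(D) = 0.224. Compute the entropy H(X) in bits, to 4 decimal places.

1.8180 bits

H = −Σ pᵢ log₂ pᵢ.
−0.239·log₂(0.239) = 0.4935
−0.094·log₂(0.094) = 0.3207
−0.443·log₂(0.443) = 0.5204
−0.224·log₂(0.224) = 0.4835
Sum ≈ 1.8180 → 1.8180 bits.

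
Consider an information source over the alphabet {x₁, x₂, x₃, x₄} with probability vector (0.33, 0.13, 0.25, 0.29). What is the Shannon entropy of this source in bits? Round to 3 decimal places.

1.928 bits

H = −Σ pᵢ log₂ pᵢ.
−0.33·log₂(0.33) = 0.5278
−0.13·log₂(0.13) = 0.3826
−0.25·log₂(0.25) = 0.5000
−0.29·log₂(0.29) = 0.5179
Sum ≈ 1.9284 → 1.928 bits.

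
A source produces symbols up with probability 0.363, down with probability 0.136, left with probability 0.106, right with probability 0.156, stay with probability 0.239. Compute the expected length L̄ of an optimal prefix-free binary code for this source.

Repeatedly combine the two least-probable nodes; the expected code length is the sum of the merged weights.
merge 53/500 + 17/125 → 121/500
merge 39/250 + 239/1000 → 79/200
merge 121/500 + 363/1000 → 121/200
merge 79/200 + 121/200 → 1
L = 121/500 + 79/200 + 121/200 + 1 = 1121/500 = 2.242 bits/symbol.

2.242 bits/symbol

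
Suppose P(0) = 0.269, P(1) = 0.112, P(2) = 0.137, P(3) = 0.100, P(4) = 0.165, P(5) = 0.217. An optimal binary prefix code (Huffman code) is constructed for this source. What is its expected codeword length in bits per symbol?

Repeatedly combine the two least-probable nodes; the expected code length is the sum of the merged weights.
merge 1/10 + 14/125 → 53/250
merge 137/1000 + 33/200 → 151/500
merge 53/250 + 217/1000 → 429/1000
merge 269/1000 + 151/500 → 571/1000
merge 429/1000 + 571/1000 → 1
L = 53/250 + 151/500 + 429/1000 + 571/1000 + 1 = 1257/500 = 2.514 bits/symbol.

2.514 bits/symbol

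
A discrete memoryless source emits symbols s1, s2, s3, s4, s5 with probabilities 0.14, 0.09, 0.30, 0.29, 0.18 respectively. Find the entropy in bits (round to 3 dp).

2.194 bits

H = −Σ pᵢ log₂ pᵢ.
−0.14·log₂(0.14) = 0.3971
−0.09·log₂(0.09) = 0.3127
−0.30·log₂(0.30) = 0.5211
−0.29·log₂(0.29) = 0.5179
−0.18·log₂(0.18) = 0.4453
Sum ≈ 2.1941 → 2.194 bits.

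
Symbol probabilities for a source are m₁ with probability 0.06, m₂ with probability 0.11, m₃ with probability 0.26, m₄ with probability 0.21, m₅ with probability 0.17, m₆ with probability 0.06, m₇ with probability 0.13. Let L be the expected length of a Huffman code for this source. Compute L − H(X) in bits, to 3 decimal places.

Entropy H = −Σ p log₂ p ≈ 2.6327 bits.
Huffman merges: 3/50+3/50→3/25; 11/100+3/25→23/100; 13/100+17/100→3/10; 21/100+23/100→11/25; 13/50+3/10→14/25; 11/25+14/25→1. L = 53/20 ≈ 2.6500.
L − H = 2.6500 − 2.6327 = 0.017 bits.

0.017 bits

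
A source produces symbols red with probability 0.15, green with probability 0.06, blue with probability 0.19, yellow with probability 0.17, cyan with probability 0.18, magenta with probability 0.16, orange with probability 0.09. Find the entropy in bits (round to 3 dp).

2.725 bits

H = −Σ pᵢ log₂ pᵢ.
−0.15·log₂(0.15) = 0.4105
−0.06·log₂(0.06) = 0.2435
−0.19·log₂(0.19) = 0.4552
−0.17·log₂(0.17) = 0.4346
−0.18·log₂(0.18) = 0.4453
−0.16·log₂(0.16) = 0.4230
−0.09·log₂(0.09) = 0.3127
Sum ≈ 2.7249 → 2.725 bits.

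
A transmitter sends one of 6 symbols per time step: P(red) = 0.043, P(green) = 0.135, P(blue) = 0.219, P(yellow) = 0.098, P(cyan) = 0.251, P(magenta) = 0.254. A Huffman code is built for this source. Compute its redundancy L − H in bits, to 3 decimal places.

0.021 bits

Entropy H = −Σ p log₂ p ≈ 2.3962 bits.
Huffman merges: 43/1000+49/500→141/1000; 27/200+141/1000→69/250; 219/1000+251/1000→47/100; 127/500+69/250→53/100; 47/100+53/100→1. L = 2417/1000 ≈ 2.4170.
L − H = 2.4170 − 2.3962 = 0.021 bits.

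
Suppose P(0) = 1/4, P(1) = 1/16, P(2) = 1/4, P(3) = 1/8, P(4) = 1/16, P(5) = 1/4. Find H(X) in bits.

2.375 bits

Each probability is a power of 1/2, so log₂(1/p) is an integer.
H = Σ p·log₂(1/p) = 1/4·2 + 1/16·4 + 1/4·2 + 1/8·3 + 1/16·4 + 1/4·2 = 2.375 bits.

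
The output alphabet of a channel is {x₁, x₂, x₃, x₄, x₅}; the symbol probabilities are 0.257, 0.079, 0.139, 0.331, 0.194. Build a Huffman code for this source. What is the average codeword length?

Repeatedly combine the two least-probable nodes; the expected code length is the sum of the merged weights.
merge 79/1000 + 139/1000 → 109/500
merge 97/500 + 109/500 → 103/250
merge 257/1000 + 331/1000 → 147/250
merge 103/250 + 147/250 → 1
L = 109/500 + 103/250 + 147/250 + 1 = 1109/500 = 2.218 bits/symbol.

2.218 bits/symbol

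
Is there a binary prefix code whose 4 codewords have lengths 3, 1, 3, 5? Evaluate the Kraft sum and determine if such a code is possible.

With common denominator 2^5 = 32: Σ 2^(−ℓᵢ) = 4/32 + 16/32 + 4/32 + 1/32 = 25/32 = 0.78125.
Kraft's inequality requires Σ ≤ 1; here Σ = 0.78125 ≤ 1, so such a prefix code exists.

0.78125; yes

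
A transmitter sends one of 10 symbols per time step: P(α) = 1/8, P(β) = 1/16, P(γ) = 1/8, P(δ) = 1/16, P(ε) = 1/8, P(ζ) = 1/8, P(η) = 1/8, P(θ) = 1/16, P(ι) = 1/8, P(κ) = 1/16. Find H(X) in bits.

Each probability is a power of 1/2, so log₂(1/p) is an integer.
H = Σ p·log₂(1/p) = 1/8·3 + 1/16·4 + 1/8·3 + 1/16·4 + 1/8·3 + 1/8·3 + 1/8·3 + 1/16·4 + 1/8·3 + 1/16·4 = 3.25 bits.

3.25 bits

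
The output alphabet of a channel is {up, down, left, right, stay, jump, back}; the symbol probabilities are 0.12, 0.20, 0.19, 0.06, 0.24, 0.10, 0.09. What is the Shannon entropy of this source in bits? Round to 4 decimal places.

2.6692 bits

H = −Σ pᵢ log₂ pᵢ.
−0.12·log₂(0.12) = 0.3671
−0.20·log₂(0.20) = 0.4644
−0.19·log₂(0.19) = 0.4552
−0.06·log₂(0.06) = 0.2435
−0.24·log₂(0.24) = 0.4941
−0.10·log₂(0.10) = 0.3322
−0.09·log₂(0.09) = 0.3127
Sum ≈ 2.6692 → 2.6692 bits.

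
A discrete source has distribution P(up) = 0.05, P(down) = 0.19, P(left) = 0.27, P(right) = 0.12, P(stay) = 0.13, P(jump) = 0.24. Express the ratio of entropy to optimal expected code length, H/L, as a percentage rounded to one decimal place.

Entropy H = −Σ p log₂ p ≈ 2.4252 bits.
Huffman merges: 1/20+3/25→17/100; 13/100+17/100→3/10; 19/100+6/25→43/100; 27/100+3/10→57/100; 43/100+57/100→1. L = 247/100 ≈ 2.4700.
Efficiency = H/L = 2.4252/2.4700 = 98.2%.

98.2%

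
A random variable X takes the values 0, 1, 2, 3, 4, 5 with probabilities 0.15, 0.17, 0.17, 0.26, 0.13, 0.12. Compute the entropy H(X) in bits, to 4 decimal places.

2.5347 bits

H = −Σ pᵢ log₂ pᵢ.
−0.15·log₂(0.15) = 0.4105
−0.17·log₂(0.17) = 0.4346
−0.17·log₂(0.17) = 0.4346
−0.26·log₂(0.26) = 0.5053
−0.13·log₂(0.13) = 0.3826
−0.12·log₂(0.12) = 0.3671
Sum ≈ 2.5347 → 2.5347 bits.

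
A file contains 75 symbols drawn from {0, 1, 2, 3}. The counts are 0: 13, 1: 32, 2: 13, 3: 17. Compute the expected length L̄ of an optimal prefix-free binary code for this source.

Probabilities are the counts divided by 75.
Repeatedly combine the two least-probable nodes; the expected code length is the sum of the merged weights.
merge 13/75 + 13/75 → 26/75
merge 17/75 + 26/75 → 43/75
merge 32/75 + 43/75 → 1
L = 26/75 + 43/75 + 1 = 48/25 = 1.92 bits/symbol.

1.92 bits/symbol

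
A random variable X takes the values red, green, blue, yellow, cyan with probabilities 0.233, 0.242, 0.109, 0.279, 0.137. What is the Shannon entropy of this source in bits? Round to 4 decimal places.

H = −Σ pᵢ log₂ pᵢ.
−0.233·log₂(0.233) = 0.4897
−0.242·log₂(0.242) = 0.4954
−0.109·log₂(0.109) = 0.3485
−0.279·log₂(0.279) = 0.5138
−0.137·log₂(0.137) = 0.3929
Sum ≈ 2.2403 → 2.2403 bits.

2.2403 bits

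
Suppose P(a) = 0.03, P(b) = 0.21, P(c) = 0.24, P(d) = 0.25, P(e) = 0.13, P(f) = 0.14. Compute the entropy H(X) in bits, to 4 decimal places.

H = −Σ pᵢ log₂ pᵢ.
−0.03·log₂(0.03) = 0.1518
−0.21·log₂(0.21) = 0.4728
−0.24·log₂(0.24) = 0.4941
−0.25·log₂(0.25) = 0.5000
−0.13·log₂(0.13) = 0.3826
−0.14·log₂(0.14) = 0.3971
Sum ≈ 2.3985 → 2.3985 bits.

2.3985 bits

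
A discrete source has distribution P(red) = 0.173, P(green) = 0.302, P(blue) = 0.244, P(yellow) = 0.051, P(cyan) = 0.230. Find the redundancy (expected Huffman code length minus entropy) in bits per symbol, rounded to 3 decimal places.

0.061 bits

Entropy H = −Σ p log₂ p ≈ 2.1627 bits.
Huffman merges: 51/1000+173/1000→28/125; 28/125+23/100→227/500; 61/250+151/500→273/500; 227/500+273/500→1. L = 278/125 ≈ 2.2240.
L − H = 2.2240 − 2.1627 = 0.061 bits.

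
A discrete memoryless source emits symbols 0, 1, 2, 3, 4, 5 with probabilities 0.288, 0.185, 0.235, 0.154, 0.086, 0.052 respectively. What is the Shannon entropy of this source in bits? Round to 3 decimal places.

2.400 bits

H = −Σ pᵢ log₂ pᵢ.
−0.288·log₂(0.288) = 0.5172
−0.185·log₂(0.185) = 0.4504
−0.235·log₂(0.235) = 0.4910
−0.154·log₂(0.154) = 0.4156
−0.086·log₂(0.086) = 0.3044
−0.052·log₂(0.052) = 0.2218
Sum ≈ 2.4004 → 2.400 bits.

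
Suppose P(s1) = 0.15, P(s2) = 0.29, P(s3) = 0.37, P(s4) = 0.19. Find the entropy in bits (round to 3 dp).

1.914 bits

H = −Σ pᵢ log₂ pᵢ.
−0.15·log₂(0.15) = 0.4105
−0.29·log₂(0.29) = 0.5179
−0.37·log₂(0.37) = 0.5307
−0.19·log₂(0.19) = 0.4552
Sum ≈ 1.9144 → 1.914 bits.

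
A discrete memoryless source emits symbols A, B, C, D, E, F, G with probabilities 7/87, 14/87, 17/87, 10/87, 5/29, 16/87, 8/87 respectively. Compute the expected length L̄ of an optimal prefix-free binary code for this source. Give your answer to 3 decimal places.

2.793 bits/symbol

Repeatedly combine the two least-probable nodes; the expected code length is the sum of the merged weights.
merge 7/87 + 8/87 → 5/29
merge 10/87 + 14/87 → 8/29
merge 5/29 + 5/29 → 10/29
merge 16/87 + 17/87 → 11/29
merge 8/29 + 10/29 → 18/29
merge 11/29 + 18/29 → 1
L = 5/29 + 8/29 + 10/29 + 11/29 + 18/29 + 1 = 81/29 ≈ 2.793 bits/symbol.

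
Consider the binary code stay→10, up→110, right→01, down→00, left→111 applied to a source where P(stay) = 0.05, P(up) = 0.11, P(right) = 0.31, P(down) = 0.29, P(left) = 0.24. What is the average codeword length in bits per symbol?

L̄ = Σ pᵢ·ℓᵢ = 0.05·2 + 0.11·3 + 0.31·2 + 0.29·2 + 0.24·3 = 2.35 bits/symbol.

2.35 bits/symbol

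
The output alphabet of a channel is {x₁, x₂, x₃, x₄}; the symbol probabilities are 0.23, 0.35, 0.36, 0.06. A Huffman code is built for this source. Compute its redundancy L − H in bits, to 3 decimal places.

Entropy H = −Σ p log₂ p ≈ 1.7919 bits.
Huffman merges: 3/50+23/100→29/100; 29/100+7/20→16/25; 9/25+16/25→1. L = 193/100 ≈ 1.9300.
L − H = 1.9300 − 1.7919 = 0.138 bits.

0.138 bits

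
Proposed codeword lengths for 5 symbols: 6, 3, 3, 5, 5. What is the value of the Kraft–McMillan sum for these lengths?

With common denominator 2^6 = 64: Σ 2^(−ℓᵢ) = 1/64 + 8/64 + 8/64 + 2/64 + 2/64 = 21/64 = 0.328125.

0.328125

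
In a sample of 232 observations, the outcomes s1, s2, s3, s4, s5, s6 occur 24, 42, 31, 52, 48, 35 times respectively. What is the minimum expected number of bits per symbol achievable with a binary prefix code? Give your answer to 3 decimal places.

Probabilities are the counts divided by 232.
Repeatedly combine the two least-probable nodes; the expected code length is the sum of the merged weights.
merge 3/29 + 31/232 → 55/232
merge 35/232 + 21/116 → 77/232
merge 6/29 + 13/58 → 25/58
merge 55/232 + 77/232 → 33/58
merge 25/58 + 33/58 → 1
L = 55/232 + 77/232 + 25/58 + 33/58 + 1 = 149/58 ≈ 2.569 bits/symbol.

2.569 bits/symbol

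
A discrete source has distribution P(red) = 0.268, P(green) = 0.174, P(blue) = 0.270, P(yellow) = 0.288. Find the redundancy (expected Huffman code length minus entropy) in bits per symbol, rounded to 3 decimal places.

Entropy H = −Σ p log₂ p ≈ 1.9753 bits.
Huffman merges: 87/500+67/250→221/500; 27/100+36/125→279/500; 221/500+279/500→1. L = 2 ≈ 2.0000.
L − H = 2.0000 − 1.9753 = 0.025 bits.

0.025 bits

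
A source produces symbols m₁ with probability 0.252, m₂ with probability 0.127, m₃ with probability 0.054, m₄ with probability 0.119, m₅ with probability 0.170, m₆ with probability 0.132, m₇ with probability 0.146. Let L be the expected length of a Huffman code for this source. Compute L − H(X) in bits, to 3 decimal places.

0.050 bits

Entropy H = −Σ p log₂ p ≈ 2.6975 bits.
Huffman merges: 27/500+119/1000→173/1000; 127/1000+33/250→259/1000; 73/500+17/100→79/250; 173/1000+63/250→17/40; 259/1000+79/250→23/40; 17/40+23/40→1. L = 687/250 ≈ 2.7480.
L − H = 2.7480 − 2.6975 = 0.050 bits.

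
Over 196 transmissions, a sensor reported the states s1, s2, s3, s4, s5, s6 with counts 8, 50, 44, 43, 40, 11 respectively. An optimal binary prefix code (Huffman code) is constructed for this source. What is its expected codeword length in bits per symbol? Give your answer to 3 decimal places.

2.398 bits/symbol

Probabilities are the counts divided by 196.
Repeatedly combine the two least-probable nodes; the expected code length is the sum of the merged weights.
merge 2/49 + 11/196 → 19/196
merge 19/196 + 10/49 → 59/196
merge 43/196 + 11/49 → 87/196
merge 25/98 + 59/196 → 109/196
merge 87/196 + 109/196 → 1
L = 19/196 + 59/196 + 87/196 + 109/196 + 1 = 235/98 ≈ 2.398 bits/symbol.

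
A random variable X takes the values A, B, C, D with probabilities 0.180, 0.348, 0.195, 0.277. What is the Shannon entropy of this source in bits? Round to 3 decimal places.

H = −Σ pᵢ log₂ pᵢ.
−0.180·log₂(0.180) = 0.4453
−0.348·log₂(0.348) = 0.5299
−0.195·log₂(0.195) = 0.4599
−0.277·log₂(0.277) = 0.5130
Sum ≈ 1.9482 → 1.948 bits.

1.948 bits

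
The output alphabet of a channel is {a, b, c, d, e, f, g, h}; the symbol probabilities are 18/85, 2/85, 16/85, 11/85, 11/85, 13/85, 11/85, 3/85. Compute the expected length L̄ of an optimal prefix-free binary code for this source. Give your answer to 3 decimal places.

2.847 bits/symbol

Repeatedly combine the two least-probable nodes; the expected code length is the sum of the merged weights.
merge 2/85 + 3/85 → 1/17
merge 1/17 + 11/85 → 16/85
merge 11/85 + 11/85 → 22/85
merge 13/85 + 16/85 → 29/85
merge 16/85 + 18/85 → 2/5
merge 22/85 + 29/85 → 3/5
merge 2/5 + 3/5 → 1
L = 1/17 + 16/85 + 22/85 + 29/85 + 2/5 + 3/5 + 1 = 242/85 ≈ 2.847 bits/symbol.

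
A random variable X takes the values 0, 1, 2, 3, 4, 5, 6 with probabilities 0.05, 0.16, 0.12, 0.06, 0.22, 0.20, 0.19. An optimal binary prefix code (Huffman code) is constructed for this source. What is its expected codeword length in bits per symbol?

Repeatedly combine the two least-probable nodes; the expected code length is the sum of the merged weights.
merge 1/20 + 3/50 → 11/100
merge 11/100 + 3/25 → 23/100
merge 4/25 + 19/100 → 7/20
merge 1/5 + 11/50 → 21/50
merge 23/100 + 7/20 → 29/50
merge 21/50 + 29/50 → 1
L = 11/100 + 23/100 + 7/20 + 21/50 + 29/50 + 1 = 269/100 = 2.69 bits/symbol.

2.69 bits/symbol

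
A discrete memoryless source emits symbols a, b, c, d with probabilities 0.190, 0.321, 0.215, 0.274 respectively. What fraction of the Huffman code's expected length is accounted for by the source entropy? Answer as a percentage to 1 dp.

98.5%

Entropy H = −Σ p log₂ p ≈ 1.9700 bits.
Huffman merges: 19/100+43/200→81/200; 137/500+321/1000→119/200; 81/200+119/200→1. L = 2 ≈ 2.0000.
Efficiency = H/L = 1.9700/2.0000 = 98.5%.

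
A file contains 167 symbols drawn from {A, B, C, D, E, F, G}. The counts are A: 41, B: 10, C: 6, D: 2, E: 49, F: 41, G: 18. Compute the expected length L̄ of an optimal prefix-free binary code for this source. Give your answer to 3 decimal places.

Probabilities are the counts divided by 167.
Repeatedly combine the two least-probable nodes; the expected code length is the sum of the merged weights.
merge 2/167 + 6/167 → 8/167
merge 8/167 + 10/167 → 18/167
merge 18/167 + 18/167 → 36/167
merge 36/167 + 41/167 → 77/167
merge 41/167 + 49/167 → 90/167
merge 77/167 + 90/167 → 1
L = 8/167 + 18/167 + 36/167 + 77/167 + 90/167 + 1 = 396/167 ≈ 2.371 bits/symbol.

2.371 bits/symbol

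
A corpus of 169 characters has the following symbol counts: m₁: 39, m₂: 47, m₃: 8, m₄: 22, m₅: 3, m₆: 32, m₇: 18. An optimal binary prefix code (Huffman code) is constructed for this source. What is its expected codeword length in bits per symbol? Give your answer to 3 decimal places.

Probabilities are the counts divided by 169.
Repeatedly combine the two least-probable nodes; the expected code length is the sum of the merged weights.
merge 3/169 + 8/169 → 11/169
merge 11/169 + 18/169 → 29/169
merge 22/169 + 29/169 → 51/169
merge 32/169 + 3/13 → 71/169
merge 47/169 + 51/169 → 98/169
merge 71/169 + 98/169 → 1
L = 11/169 + 29/169 + 51/169 + 71/169 + 98/169 + 1 = 33/13 ≈ 2.538 bits/symbol.

2.538 bits/symbol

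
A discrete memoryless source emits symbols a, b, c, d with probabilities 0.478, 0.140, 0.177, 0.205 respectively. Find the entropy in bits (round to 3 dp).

1.817 bits

H = −Σ pᵢ log₂ pᵢ.
−0.478·log₂(0.478) = 0.5090
−0.140·log₂(0.140) = 0.3971
−0.177·log₂(0.177) = 0.4422
−0.205·log₂(0.205) = 0.4687
Sum ≈ 1.8170 → 1.817 bits.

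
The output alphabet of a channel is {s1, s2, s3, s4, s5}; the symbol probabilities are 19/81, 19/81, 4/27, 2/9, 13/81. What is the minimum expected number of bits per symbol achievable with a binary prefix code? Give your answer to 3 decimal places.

Repeatedly combine the two least-probable nodes; the expected code length is the sum of the merged weights.
merge 4/27 + 13/81 → 25/81
merge 2/9 + 19/81 → 37/81
merge 19/81 + 25/81 → 44/81
merge 37/81 + 44/81 → 1
L = 25/81 + 37/81 + 44/81 + 1 = 187/81 ≈ 2.309 bits/symbol.

2.309 bits/symbol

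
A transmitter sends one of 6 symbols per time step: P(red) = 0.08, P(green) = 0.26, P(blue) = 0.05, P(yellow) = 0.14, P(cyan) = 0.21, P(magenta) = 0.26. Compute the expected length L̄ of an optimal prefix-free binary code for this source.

2.4 bits/symbol

Repeatedly combine the two least-probable nodes; the expected code length is the sum of the merged weights.
merge 1/20 + 2/25 → 13/100
merge 13/100 + 7/50 → 27/100
merge 21/100 + 13/50 → 47/100
merge 13/50 + 27/100 → 53/100
merge 47/100 + 53/100 → 1
L = 13/100 + 27/100 + 47/100 + 53/100 + 1 = 12/5 = 2.4 bits/symbol.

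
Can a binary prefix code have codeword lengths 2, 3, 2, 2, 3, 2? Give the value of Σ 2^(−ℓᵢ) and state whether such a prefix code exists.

With common denominator 2^3 = 8: Σ 2^(−ℓᵢ) = 2/8 + 1/8 + 2/8 + 2/8 + 1/8 + 2/8 = 10/8 = 1.25.
Kraft's inequality requires Σ ≤ 1; here Σ = 1.25 > 1, so no such prefix code exists.

1.25; no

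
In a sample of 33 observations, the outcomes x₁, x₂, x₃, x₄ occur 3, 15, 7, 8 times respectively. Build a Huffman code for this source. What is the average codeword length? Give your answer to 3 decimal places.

1.848 bits/symbol

Probabilities are the counts divided by 33.
Repeatedly combine the two least-probable nodes; the expected code length is the sum of the merged weights.
merge 1/11 + 7/33 → 10/33
merge 8/33 + 10/33 → 6/11
merge 5/11 + 6/11 → 1
L = 10/33 + 6/11 + 1 = 61/33 ≈ 1.848 bits/symbol.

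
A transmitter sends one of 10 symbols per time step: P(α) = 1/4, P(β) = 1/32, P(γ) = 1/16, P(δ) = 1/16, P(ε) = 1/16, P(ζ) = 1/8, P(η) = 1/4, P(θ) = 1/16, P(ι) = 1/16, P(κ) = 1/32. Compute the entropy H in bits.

2.9375 bits

Each probability is a power of 1/2, so log₂(1/p) is an integer.
H = Σ p·log₂(1/p) = 1/4·2 + 1/32·5 + 1/16·4 + 1/16·4 + 1/16·4 + 1/8·3 + 1/4·2 + 1/16·4 + 1/16·4 + 1/32·5 = 2.9375 bits.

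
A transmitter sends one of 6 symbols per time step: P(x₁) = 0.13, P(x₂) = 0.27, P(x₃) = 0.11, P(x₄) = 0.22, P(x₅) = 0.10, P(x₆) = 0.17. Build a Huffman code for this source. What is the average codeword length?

Repeatedly combine the two least-probable nodes; the expected code length is the sum of the merged weights.
merge 1/10 + 11/100 → 21/100
merge 13/100 + 17/100 → 3/10
merge 21/100 + 11/50 → 43/100
merge 27/100 + 3/10 → 57/100
merge 43/100 + 57/100 → 1
L = 21/100 + 3/10 + 43/100 + 57/100 + 1 = 251/100 = 2.51 bits/symbol.

2.51 bits/symbol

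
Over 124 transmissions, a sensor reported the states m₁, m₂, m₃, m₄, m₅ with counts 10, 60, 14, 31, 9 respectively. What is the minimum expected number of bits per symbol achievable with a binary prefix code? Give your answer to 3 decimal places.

Probabilities are the counts divided by 124.
Repeatedly combine the two least-probable nodes; the expected code length is the sum of the merged weights.
merge 9/124 + 5/62 → 19/124
merge 7/62 + 19/124 → 33/124
merge 1/4 + 33/124 → 16/31
merge 15/31 + 16/31 → 1
L = 19/124 + 33/124 + 16/31 + 1 = 60/31 ≈ 1.935 bits/symbol.

1.935 bits/symbol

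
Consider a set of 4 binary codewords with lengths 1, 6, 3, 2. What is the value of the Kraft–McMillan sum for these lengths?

0.890625

With common denominator 2^6 = 64: Σ 2^(−ℓᵢ) = 32/64 + 1/64 + 8/64 + 16/64 = 57/64 = 0.890625.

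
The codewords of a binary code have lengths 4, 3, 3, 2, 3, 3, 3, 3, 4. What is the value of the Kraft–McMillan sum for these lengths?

With common denominator 2^4 = 16: Σ 2^(−ℓᵢ) = 1/16 + 2/16 + 2/16 + 4/16 + 2/16 + 2/16 + 2/16 + 2/16 + 1/16 = 18/16 = 1.125.

1.125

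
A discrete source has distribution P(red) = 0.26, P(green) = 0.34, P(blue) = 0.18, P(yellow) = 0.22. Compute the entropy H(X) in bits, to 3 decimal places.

1.960 bits

H = −Σ pᵢ log₂ pᵢ.
−0.26·log₂(0.26) = 0.5053
−0.34·log₂(0.34) = 0.5292
−0.18·log₂(0.18) = 0.4453
−0.22·log₂(0.22) = 0.4806
Sum ≈ 1.9603 → 1.960 bits.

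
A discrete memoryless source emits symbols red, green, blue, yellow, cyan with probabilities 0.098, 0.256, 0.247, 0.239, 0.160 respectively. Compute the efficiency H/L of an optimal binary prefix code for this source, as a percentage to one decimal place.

99.5%

Entropy H = −Σ p log₂ p ≈ 2.2465 bits.
Huffman merges: 49/500+4/25→129/500; 239/1000+247/1000→243/500; 32/125+129/500→257/500; 243/500+257/500→1. L = 1129/500 ≈ 2.2580.
Efficiency = H/L = 2.2465/2.2580 = 99.5%.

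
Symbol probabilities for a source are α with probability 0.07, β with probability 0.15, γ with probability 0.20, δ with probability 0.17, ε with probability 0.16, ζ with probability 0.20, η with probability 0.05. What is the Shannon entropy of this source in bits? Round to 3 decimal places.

2.682 bits

H = −Σ pᵢ log₂ pᵢ.
−0.07·log₂(0.07) = 0.2686
−0.15·log₂(0.15) = 0.4105
−0.20·log₂(0.20) = 0.4644
−0.17·log₂(0.17) = 0.4346
−0.16·log₂(0.16) = 0.4230
−0.20·log₂(0.20) = 0.4644
−0.05·log₂(0.05) = 0.2161
Sum ≈ 2.6816 → 2.682 bits.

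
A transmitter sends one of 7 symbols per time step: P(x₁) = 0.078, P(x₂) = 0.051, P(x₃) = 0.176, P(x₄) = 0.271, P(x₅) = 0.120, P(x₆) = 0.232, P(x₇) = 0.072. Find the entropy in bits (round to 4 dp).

2.5870 bits

H = −Σ pᵢ log₂ pᵢ.
−0.078·log₂(0.078) = 0.2871
−0.051·log₂(0.051) = 0.2190
−0.176·log₂(0.176) = 0.4411
−0.271·log₂(0.271) = 0.5105
−0.120·log₂(0.120) = 0.3671
−0.232·log₂(0.232) = 0.4890
−0.072·log₂(0.072) = 0.2733
Sum ≈ 2.5870 → 2.5870 bits.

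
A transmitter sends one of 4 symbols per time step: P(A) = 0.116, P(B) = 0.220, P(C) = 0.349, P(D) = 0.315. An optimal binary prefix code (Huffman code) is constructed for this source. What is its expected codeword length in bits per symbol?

1.987 bits/symbol

Repeatedly combine the two least-probable nodes; the expected code length is the sum of the merged weights.
merge 29/250 + 11/50 → 42/125
merge 63/200 + 42/125 → 651/1000
merge 349/1000 + 651/1000 → 1
L = 42/125 + 651/1000 + 1 = 1987/1000 = 1.987 bits/symbol.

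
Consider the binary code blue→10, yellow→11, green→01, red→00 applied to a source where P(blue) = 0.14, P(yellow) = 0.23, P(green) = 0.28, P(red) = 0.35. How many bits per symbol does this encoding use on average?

2 bits/symbol

L̄ = Σ pᵢ·ℓᵢ = 0.14·2 + 0.23·2 + 0.28·2 + 0.35·2 = 2 bits/symbol.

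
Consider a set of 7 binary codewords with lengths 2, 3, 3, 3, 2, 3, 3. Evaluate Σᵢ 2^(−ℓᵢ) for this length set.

With common denominator 2^3 = 8: Σ 2^(−ℓᵢ) = 2/8 + 1/8 + 1/8 + 1/8 + 2/8 + 1/8 + 1/8 = 9/8 = 1.125.

1.125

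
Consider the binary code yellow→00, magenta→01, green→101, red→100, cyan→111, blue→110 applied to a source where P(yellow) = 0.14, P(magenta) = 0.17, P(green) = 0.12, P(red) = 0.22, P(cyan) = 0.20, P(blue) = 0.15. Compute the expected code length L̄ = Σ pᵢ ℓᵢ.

2.69 bits/symbol

L̄ = Σ pᵢ·ℓᵢ = 0.14·2 + 0.17·2 + 0.12·3 + 0.22·3 + 0.20·3 + 0.15·3 = 2.69 bits/symbol.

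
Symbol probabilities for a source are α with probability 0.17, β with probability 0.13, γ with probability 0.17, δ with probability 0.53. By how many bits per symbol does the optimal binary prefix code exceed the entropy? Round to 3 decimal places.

Entropy H = −Σ p log₂ p ≈ 1.7373 bits.
Huffman merges: 13/100+17/100→3/10; 17/100+3/10→47/100; 47/100+53/100→1. L = 177/100 ≈ 1.7700.
L − H = 1.7700 − 1.7373 = 0.033 bits.

0.033 bits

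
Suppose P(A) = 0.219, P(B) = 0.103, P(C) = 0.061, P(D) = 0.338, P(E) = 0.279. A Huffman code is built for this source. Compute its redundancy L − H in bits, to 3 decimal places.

0.058 bits

Entropy H = −Σ p log₂ p ≈ 2.1065 bits.
Huffman merges: 61/1000+103/1000→41/250; 41/250+219/1000→383/1000; 279/1000+169/500→617/1000; 383/1000+617/1000→1. L = 541/250 ≈ 2.1640.
L − H = 2.1640 − 2.1065 = 0.058 bits.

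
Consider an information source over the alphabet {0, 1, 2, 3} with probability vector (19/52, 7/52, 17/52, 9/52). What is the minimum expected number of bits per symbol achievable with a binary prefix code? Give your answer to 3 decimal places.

Repeatedly combine the two least-probable nodes; the expected code length is the sum of the merged weights.
merge 7/52 + 9/52 → 4/13
merge 4/13 + 17/52 → 33/52
merge 19/52 + 33/52 → 1
L = 4/13 + 33/52 + 1 = 101/52 ≈ 1.942 bits/symbol.

1.942 bits/symbol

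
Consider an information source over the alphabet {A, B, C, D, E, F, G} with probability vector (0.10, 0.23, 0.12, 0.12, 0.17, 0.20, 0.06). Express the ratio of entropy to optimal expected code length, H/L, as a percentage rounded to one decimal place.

Entropy H = −Σ p log₂ p ≈ 2.6965 bits.
Huffman merges: 3/50+1/10→4/25; 3/25+3/25→6/25; 4/25+17/100→33/100; 1/5+23/100→43/100; 6/25+33/100→57/100; 43/100+57/100→1. L = 273/100 ≈ 2.7300.
Efficiency = H/L = 2.6965/2.7300 = 98.8%.

98.8%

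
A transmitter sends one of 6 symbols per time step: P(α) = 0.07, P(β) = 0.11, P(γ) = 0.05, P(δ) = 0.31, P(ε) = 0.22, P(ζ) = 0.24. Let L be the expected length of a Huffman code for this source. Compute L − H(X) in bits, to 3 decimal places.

0.017 bits

Entropy H = −Σ p log₂ p ≈ 2.3334 bits.
Huffman merges: 1/20+7/100→3/25; 11/100+3/25→23/100; 11/50+23/100→9/20; 6/25+31/100→11/20; 9/20+11/20→1. L = 47/20 ≈ 2.3500.
L − H = 2.3500 − 2.3334 = 0.017 bits.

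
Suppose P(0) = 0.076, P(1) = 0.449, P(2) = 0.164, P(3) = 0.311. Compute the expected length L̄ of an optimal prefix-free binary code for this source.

Repeatedly combine the two least-probable nodes; the expected code length is the sum of the merged weights.
merge 19/250 + 41/250 → 6/25
merge 6/25 + 311/1000 → 551/1000
merge 449/1000 + 551/1000 → 1
L = 6/25 + 551/1000 + 1 = 1791/1000 = 1.791 bits/symbol.

1.791 bits/symbol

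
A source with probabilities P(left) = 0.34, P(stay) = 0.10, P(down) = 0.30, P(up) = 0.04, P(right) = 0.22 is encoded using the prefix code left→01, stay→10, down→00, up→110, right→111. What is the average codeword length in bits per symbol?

L̄ = Σ pᵢ·ℓᵢ = 0.34·2 + 0.10·2 + 0.30·2 + 0.04·3 + 0.22·3 = 2.26 bits/symbol.

2.26 bits/symbol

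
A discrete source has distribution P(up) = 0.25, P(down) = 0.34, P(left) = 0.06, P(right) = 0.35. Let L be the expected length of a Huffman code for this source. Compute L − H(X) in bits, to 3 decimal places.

Entropy H = −Σ p log₂ p ≈ 1.8028 bits.
Huffman merges: 3/50+1/4→31/100; 31/100+17/50→13/20; 7/20+13/20→1. L = 49/25 ≈ 1.9600.
L − H = 1.9600 − 1.8028 = 0.157 bits.

0.157 bits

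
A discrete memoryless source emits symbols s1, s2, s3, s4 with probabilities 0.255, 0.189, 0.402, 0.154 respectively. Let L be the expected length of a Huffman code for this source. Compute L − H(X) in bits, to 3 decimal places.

0.040 bits

Entropy H = −Σ p log₂ p ≈ 1.9012 bits.
Huffman merges: 77/500+189/1000→343/1000; 51/200+343/1000→299/500; 201/500+299/500→1. L = 1941/1000 ≈ 1.9410.
L − H = 1.9410 − 1.9012 = 0.040 bits.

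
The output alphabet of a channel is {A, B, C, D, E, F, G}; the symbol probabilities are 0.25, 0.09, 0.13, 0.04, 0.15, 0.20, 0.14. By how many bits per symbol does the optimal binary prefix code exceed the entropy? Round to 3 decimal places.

0.027 bits

Entropy H = −Σ p log₂ p ≈ 2.6531 bits.
Huffman merges: 1/25+9/100→13/100; 13/100+13/100→13/50; 7/50+3/20→29/100; 1/5+1/4→9/20; 13/50+29/100→11/20; 9/20+11/20→1. L = 67/25 ≈ 2.6800.
L − H = 2.6800 − 2.6531 = 0.027 bits.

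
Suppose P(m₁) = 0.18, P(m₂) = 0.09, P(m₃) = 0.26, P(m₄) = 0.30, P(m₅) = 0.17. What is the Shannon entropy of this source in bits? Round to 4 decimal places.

H = −Σ pᵢ log₂ pᵢ.
−0.18·log₂(0.18) = 0.4453
−0.09·log₂(0.09) = 0.3127
−0.26·log₂(0.26) = 0.5053
−0.30·log₂(0.30) = 0.5211
−0.17·log₂(0.17) = 0.4346
Sum ≈ 2.2189 → 2.2189 bits.

2.2189 bits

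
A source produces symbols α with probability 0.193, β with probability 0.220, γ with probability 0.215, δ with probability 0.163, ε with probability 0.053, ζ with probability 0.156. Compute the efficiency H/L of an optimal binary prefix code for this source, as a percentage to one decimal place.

96.9%

Entropy H = −Σ p log₂ p ≈ 2.4847 bits.
Huffman merges: 53/1000+39/250→209/1000; 163/1000+193/1000→89/250; 209/1000+43/200→53/125; 11/50+89/250→72/125; 53/125+72/125→1. L = 513/200 ≈ 2.5650.
Efficiency = H/L = 2.4847/2.5650 = 96.9%.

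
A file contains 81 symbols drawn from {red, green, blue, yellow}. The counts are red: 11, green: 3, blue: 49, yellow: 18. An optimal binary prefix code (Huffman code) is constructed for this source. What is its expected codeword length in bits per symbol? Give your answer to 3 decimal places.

Probabilities are the counts divided by 81.
Repeatedly combine the two least-probable nodes; the expected code length is the sum of the merged weights.
merge 1/27 + 11/81 → 14/81
merge 14/81 + 2/9 → 32/81
merge 32/81 + 49/81 → 1
L = 14/81 + 32/81 + 1 = 127/81 ≈ 1.568 bits/symbol.

1.568 bits/symbol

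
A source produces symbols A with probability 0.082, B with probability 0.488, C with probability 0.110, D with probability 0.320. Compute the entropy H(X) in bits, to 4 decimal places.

1.6773 bits

H = −Σ pᵢ log₂ pᵢ.
−0.082·log₂(0.082) = 0.2959
−0.488·log₂(0.488) = 0.5051
−0.110·log₂(0.110) = 0.3503
−0.320·log₂(0.320) = 0.5260
Sum ≈ 1.6773 → 1.6773 bits.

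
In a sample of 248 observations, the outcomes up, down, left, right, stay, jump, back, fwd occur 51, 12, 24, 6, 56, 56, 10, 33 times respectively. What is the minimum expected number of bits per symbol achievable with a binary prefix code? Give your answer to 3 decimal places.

2.726 bits/symbol

Probabilities are the counts divided by 248.
Repeatedly combine the two least-probable nodes; the expected code length is the sum of the merged weights.
merge 3/124 + 5/124 → 2/31
merge 3/62 + 2/31 → 7/62
merge 3/31 + 7/62 → 13/62
merge 33/248 + 51/248 → 21/62
merge 13/62 + 7/31 → 27/62
merge 7/31 + 21/62 → 35/62
merge 27/62 + 35/62 → 1
L = 2/31 + 7/62 + 13/62 + 21/62 + 27/62 + 35/62 + 1 = 169/62 ≈ 2.726 bits/symbol.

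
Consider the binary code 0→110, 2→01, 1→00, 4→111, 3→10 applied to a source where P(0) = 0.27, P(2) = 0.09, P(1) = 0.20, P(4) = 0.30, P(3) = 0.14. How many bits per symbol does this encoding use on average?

L̄ = Σ pᵢ·ℓᵢ = 0.27·3 + 0.09·2 + 0.20·2 + 0.30·3 + 0.14·2 = 2.57 bits/symbol.

2.57 bits/symbol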